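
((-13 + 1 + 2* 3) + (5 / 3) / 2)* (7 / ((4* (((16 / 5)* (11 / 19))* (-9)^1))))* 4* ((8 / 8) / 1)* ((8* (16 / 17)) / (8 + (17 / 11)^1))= 2356 / 1377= 1.71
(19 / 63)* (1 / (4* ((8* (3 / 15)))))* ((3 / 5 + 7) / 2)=0.18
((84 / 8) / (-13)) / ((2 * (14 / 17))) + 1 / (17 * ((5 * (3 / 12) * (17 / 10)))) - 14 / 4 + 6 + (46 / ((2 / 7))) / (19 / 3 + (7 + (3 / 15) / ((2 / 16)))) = 1541097 / 120224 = 12.82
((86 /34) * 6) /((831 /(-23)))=-1978 /4709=-0.42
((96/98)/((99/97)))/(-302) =-776/244167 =-0.00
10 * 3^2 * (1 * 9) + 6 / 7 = 810.86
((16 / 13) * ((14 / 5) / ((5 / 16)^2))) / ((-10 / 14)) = -401408 / 8125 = -49.40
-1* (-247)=247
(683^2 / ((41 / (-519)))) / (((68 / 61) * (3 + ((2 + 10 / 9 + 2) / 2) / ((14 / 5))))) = -930420240813 / 687242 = -1353846.59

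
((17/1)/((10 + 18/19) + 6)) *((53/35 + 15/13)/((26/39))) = 588183/146510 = 4.01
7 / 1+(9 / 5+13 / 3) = 197 / 15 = 13.13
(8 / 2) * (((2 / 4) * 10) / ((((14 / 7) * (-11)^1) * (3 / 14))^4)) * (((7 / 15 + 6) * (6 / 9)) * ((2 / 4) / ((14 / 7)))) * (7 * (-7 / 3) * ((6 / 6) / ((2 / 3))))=-11411953 / 10673289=-1.07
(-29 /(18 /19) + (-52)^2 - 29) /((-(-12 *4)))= 47599 /864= 55.09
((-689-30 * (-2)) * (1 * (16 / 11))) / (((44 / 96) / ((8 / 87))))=-183.56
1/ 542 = 0.00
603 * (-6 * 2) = -7236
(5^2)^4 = 390625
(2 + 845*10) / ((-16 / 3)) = -1584.75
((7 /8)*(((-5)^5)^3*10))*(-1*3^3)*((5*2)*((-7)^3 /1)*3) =-148377227783203125 /2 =-74188613891601562.50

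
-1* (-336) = 336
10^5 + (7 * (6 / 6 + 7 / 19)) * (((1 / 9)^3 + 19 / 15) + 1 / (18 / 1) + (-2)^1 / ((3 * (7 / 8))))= 6925872619 / 69255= 100005.38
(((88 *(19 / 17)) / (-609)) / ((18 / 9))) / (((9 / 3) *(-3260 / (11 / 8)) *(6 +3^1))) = 2299 / 1822542120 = 0.00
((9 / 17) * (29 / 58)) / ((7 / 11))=99 / 238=0.42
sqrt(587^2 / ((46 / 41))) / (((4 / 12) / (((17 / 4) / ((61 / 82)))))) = 1227417 * sqrt(1886) / 5612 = 9498.29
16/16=1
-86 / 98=-43 / 49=-0.88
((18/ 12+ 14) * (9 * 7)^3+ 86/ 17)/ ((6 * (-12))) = -131774941/ 2448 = -53829.63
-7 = -7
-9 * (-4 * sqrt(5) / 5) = 36 * sqrt(5) / 5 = 16.10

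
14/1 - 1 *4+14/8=47/4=11.75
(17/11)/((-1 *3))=-17/33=-0.52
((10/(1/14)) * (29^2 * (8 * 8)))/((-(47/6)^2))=-271272960/2209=-122803.51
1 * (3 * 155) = 465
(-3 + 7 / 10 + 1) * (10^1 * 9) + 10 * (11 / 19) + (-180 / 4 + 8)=-148.21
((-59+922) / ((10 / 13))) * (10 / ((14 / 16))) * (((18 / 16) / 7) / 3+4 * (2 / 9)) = 5329025 / 441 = 12083.96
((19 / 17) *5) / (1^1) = 95 / 17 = 5.59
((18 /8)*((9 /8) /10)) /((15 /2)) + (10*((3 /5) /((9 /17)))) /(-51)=-1357 /7200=-0.19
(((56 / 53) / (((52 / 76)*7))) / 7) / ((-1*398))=-76 / 959777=-0.00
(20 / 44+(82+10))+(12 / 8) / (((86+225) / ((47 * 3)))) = 637227 / 6842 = 93.13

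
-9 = -9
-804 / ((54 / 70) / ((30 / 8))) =-11725 / 3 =-3908.33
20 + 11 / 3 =71 / 3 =23.67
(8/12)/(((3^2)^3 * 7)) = 2/15309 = 0.00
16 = 16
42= 42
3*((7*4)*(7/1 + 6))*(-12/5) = -13104/5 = -2620.80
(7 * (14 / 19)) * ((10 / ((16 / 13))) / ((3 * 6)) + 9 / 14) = 5.64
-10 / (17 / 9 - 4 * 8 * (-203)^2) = 18 / 2373635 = 0.00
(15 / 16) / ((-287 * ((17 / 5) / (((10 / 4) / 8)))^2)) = -0.00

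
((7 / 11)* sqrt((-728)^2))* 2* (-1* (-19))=193648 / 11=17604.36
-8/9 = -0.89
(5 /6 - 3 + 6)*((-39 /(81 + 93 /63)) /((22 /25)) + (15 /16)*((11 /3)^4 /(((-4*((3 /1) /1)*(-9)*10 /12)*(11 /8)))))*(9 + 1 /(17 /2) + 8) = 17186912311 /314815248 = 54.59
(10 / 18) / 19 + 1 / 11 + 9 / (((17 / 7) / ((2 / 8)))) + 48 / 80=1053079 / 639540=1.65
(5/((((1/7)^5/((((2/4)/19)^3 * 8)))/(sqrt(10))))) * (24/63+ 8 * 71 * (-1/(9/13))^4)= 95811.58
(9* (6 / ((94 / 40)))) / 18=60 / 47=1.28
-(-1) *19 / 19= 1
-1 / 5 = -0.20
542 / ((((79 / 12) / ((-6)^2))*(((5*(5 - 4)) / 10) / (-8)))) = -3746304 / 79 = -47421.57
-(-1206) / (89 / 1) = 1206 / 89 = 13.55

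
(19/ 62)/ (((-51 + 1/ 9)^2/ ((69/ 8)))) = 106191/ 104042944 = 0.00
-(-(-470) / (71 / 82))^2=-1485331600 / 5041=-294650.19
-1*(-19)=19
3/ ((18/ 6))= 1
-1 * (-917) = 917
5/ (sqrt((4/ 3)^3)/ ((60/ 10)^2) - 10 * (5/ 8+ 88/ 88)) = -2843100/ 9240011 - 4320 * sqrt(3)/ 9240011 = -0.31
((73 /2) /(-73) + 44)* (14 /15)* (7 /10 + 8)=17661 /50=353.22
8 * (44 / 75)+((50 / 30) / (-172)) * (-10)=10299 / 2150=4.79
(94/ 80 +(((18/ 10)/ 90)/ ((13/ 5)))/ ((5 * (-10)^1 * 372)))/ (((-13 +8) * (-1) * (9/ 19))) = 53981831/ 108810000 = 0.50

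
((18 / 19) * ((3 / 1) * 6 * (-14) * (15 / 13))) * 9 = -612360 / 247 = -2479.19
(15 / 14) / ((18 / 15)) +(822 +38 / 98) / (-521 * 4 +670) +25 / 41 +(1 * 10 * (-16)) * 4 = -3630896609 / 5681452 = -639.08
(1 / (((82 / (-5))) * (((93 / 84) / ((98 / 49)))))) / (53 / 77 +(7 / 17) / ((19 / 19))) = -9163 / 91512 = -0.10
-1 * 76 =-76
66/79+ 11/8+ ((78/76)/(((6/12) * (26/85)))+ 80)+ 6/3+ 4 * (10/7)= 8122773/84056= 96.64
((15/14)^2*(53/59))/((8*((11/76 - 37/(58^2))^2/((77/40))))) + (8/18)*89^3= 1361596110277335547/4345518175488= 313333.43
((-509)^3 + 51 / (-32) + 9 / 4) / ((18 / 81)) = -37979201763 / 64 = -593425027.55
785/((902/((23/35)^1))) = 3611/6314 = 0.57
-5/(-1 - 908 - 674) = 5/1583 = 0.00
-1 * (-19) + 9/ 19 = 370/ 19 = 19.47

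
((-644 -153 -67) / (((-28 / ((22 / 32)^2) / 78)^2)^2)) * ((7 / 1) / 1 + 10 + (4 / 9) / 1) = -233572019913194391 / 5156108238848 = -45300.06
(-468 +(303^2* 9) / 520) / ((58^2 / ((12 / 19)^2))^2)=94433202 / 5991281868065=0.00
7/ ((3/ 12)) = 28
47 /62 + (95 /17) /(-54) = 9314 /14229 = 0.65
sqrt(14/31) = sqrt(434)/31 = 0.67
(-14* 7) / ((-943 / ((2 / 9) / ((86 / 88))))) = 8624 / 364941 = 0.02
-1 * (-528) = 528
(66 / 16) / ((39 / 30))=3.17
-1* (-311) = 311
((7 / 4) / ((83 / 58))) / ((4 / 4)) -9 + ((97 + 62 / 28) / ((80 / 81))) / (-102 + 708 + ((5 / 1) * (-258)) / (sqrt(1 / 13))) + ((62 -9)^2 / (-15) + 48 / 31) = -219597913052149 / 1134883196160 -179181 * sqrt(13) / 29404928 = -193.52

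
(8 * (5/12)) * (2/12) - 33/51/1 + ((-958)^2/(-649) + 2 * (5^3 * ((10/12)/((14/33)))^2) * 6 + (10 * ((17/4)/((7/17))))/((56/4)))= 4380.79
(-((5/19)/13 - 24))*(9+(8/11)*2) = 681145/2717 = 250.70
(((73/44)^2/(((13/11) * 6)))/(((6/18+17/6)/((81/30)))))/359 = 143883/156064480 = 0.00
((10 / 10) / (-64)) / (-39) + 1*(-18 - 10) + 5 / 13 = -68927 / 2496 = -27.61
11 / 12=0.92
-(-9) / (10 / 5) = 9 / 2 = 4.50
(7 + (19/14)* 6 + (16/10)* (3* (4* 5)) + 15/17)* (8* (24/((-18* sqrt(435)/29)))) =-426592* sqrt(435)/5355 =-1661.49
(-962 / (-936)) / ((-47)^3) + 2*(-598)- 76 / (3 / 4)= -4848949429 / 3737628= -1297.33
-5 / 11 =-0.45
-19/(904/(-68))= 323/226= 1.43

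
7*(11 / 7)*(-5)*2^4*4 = -3520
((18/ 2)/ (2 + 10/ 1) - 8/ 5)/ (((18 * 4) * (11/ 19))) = -0.02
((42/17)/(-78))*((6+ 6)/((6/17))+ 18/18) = -245/221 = -1.11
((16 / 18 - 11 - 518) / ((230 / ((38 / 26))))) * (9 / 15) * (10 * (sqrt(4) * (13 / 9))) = -180614 / 3105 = -58.17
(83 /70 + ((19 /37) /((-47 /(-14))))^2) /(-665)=-255954963 /140772832550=-0.00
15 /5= 3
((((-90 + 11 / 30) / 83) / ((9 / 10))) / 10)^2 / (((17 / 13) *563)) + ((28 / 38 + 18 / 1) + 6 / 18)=1741605405715987 / 91326040776900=19.07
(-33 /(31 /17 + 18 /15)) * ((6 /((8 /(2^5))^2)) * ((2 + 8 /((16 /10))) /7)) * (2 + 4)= -1615680 /257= -6286.69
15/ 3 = 5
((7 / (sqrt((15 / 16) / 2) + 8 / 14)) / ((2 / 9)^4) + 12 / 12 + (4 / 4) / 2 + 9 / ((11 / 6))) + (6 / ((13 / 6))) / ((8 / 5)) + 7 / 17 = -6247682125 / 542113 + 2250423 * sqrt(30) / 892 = 2293.78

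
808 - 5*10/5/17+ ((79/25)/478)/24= 3936618143/4875600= 807.41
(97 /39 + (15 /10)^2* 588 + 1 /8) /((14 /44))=4549501 /1092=4166.21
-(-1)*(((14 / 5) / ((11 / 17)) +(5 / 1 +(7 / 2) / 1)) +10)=2511 / 110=22.83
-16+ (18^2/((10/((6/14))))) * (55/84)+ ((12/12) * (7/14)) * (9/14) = -1291/196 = -6.59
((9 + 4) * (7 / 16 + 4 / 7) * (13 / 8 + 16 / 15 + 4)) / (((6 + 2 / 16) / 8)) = 114.64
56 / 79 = 0.71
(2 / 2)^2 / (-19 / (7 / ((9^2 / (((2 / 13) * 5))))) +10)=-0.00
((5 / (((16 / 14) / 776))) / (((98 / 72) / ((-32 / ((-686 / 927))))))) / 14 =7704.13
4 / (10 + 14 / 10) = 20 / 57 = 0.35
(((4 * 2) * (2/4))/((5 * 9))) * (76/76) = 4/45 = 0.09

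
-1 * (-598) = 598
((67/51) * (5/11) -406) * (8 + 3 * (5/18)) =-12053843/3366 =-3581.06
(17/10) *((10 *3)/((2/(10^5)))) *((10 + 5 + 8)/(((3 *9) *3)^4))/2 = 9775000/14348907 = 0.68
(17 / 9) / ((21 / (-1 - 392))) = -2227 / 63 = -35.35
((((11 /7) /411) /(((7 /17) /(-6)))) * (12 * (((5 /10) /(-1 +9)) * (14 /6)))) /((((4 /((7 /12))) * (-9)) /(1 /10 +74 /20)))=3553 /591840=0.01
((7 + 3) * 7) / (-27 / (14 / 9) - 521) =-980 / 7537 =-0.13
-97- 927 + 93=-931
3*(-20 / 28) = -15 / 7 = -2.14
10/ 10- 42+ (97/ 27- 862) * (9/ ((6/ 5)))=-116623/ 18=-6479.06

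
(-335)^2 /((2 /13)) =729462.50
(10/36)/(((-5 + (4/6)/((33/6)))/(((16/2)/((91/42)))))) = -0.21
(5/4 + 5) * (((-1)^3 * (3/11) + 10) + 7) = 1150/11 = 104.55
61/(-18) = -61/18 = -3.39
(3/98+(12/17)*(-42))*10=-246705/833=-296.16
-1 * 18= -18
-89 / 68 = -1.31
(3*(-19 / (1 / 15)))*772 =-660060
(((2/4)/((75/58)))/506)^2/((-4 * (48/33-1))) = -841/2618550000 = -0.00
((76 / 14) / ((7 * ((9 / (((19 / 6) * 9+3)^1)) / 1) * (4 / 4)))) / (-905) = -19 / 6335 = -0.00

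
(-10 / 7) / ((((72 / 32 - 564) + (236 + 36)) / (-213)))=-8520 / 8113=-1.05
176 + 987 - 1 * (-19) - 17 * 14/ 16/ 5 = 47161/ 40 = 1179.02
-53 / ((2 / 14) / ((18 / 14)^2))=-4293 / 7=-613.29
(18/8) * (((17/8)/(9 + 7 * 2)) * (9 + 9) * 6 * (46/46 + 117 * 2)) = 970785/184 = 5276.01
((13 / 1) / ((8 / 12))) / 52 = 3 / 8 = 0.38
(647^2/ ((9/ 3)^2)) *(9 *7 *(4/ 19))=11721052/ 19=616897.47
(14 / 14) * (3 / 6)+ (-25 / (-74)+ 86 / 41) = 4453 / 1517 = 2.94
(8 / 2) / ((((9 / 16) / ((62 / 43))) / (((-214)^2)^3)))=381113474312757248 / 387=984789339309450.25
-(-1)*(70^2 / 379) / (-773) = -4900 / 292967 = -0.02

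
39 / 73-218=-15875 / 73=-217.47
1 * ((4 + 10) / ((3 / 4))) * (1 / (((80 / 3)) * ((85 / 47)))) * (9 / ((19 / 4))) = 5922 / 8075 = 0.73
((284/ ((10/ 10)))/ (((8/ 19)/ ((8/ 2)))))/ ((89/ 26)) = 70148/ 89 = 788.18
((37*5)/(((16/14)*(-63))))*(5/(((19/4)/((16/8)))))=-925/171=-5.41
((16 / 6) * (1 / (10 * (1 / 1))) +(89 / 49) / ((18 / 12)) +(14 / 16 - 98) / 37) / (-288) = 2249 / 564480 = 0.00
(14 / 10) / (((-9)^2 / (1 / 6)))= 7 / 2430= 0.00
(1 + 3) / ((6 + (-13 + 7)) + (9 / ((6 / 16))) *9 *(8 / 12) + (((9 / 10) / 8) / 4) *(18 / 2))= 1280 / 46161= 0.03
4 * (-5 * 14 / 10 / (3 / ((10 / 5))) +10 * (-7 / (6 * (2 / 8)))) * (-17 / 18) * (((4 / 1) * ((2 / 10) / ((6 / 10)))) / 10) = 10472 / 405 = 25.86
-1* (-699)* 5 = 3495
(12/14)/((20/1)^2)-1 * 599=-838597/1400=-599.00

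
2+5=7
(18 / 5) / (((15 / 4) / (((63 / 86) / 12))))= 63 / 1075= 0.06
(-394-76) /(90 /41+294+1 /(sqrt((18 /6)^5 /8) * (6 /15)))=-28432807920 /17918381399+17776575 * sqrt(6) /17918381399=-1.58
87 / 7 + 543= 3888 / 7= 555.43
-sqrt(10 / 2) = -2.24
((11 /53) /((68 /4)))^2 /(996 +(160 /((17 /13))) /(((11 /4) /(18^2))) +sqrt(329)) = 3835851492 /396613522720191719-14641 * sqrt(329) /23330207218834807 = 0.00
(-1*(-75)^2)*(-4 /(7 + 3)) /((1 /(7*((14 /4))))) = 55125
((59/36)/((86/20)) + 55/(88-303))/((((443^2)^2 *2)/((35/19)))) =0.00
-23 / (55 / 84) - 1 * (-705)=36843 / 55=669.87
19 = 19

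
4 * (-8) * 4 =-128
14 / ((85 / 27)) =378 / 85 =4.45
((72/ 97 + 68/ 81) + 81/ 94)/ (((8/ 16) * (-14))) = -257807/ 738558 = -0.35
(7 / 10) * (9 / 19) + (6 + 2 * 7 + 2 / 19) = 3883 / 190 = 20.44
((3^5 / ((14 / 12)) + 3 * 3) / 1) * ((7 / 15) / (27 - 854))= -507 / 4135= -0.12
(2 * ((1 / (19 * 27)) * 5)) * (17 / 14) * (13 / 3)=1105 / 10773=0.10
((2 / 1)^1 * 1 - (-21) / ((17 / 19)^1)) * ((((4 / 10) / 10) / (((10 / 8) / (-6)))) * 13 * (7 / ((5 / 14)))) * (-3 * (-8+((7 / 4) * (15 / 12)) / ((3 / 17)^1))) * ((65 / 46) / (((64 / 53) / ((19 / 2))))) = 182674.16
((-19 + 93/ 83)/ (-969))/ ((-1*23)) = -1484/ 1849821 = -0.00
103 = 103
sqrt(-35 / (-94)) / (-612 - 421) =-sqrt(3290) / 97102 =-0.00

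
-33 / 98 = -0.34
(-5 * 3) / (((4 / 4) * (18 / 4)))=-10 / 3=-3.33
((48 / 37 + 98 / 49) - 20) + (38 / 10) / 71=-218687 / 13135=-16.65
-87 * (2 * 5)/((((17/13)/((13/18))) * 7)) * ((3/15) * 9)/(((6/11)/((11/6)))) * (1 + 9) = -2965105/714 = -4152.81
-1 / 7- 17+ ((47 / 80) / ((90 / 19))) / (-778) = -672198251 / 39211200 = -17.14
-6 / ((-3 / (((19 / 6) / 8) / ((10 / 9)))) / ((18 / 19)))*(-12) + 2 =-61 / 10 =-6.10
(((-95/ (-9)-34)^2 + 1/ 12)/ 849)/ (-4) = -178111/ 1100304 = -0.16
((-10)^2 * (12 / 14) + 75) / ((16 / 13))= 14625 / 112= 130.58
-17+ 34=17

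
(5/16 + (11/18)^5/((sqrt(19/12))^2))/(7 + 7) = 0.03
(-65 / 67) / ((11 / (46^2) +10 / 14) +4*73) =-962780 / 290495987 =-0.00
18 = 18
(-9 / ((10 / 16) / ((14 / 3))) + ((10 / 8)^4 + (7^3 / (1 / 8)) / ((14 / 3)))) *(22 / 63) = 7367239 / 40320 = 182.72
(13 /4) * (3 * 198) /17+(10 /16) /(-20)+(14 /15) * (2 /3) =114.15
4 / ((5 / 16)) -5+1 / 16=629 / 80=7.86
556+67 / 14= 7851 / 14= 560.79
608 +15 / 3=613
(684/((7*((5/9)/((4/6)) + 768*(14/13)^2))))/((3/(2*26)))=12021984/6328091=1.90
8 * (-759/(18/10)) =-10120/3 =-3373.33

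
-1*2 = -2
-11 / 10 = -1.10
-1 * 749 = -749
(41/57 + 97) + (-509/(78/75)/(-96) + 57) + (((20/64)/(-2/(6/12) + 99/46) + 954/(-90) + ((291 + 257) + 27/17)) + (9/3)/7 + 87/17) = 19870122997/28217280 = 704.18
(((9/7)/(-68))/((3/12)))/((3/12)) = -36/119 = -0.30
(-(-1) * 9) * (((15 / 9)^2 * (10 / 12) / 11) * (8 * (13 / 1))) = 6500 / 33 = 196.97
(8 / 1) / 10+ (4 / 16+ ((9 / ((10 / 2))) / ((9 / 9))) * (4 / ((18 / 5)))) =61 / 20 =3.05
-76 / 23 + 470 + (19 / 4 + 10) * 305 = 4965.45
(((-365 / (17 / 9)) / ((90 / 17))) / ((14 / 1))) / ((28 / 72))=-657 / 98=-6.70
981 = 981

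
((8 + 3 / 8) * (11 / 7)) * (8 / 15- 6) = -30217 / 420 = -71.95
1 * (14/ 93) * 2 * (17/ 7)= 68/ 93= 0.73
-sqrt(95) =-9.75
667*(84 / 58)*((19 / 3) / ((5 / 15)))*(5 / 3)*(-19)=-581210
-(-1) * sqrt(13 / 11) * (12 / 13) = 12 * sqrt(143) / 143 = 1.00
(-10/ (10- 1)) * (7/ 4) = -35/ 18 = -1.94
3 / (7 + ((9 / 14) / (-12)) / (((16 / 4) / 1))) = 0.43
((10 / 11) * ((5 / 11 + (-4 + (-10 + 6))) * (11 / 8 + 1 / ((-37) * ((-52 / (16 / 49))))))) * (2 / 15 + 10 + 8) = -1463438404 / 8555547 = -171.05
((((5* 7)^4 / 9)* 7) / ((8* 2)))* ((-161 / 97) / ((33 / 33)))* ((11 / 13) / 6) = -18603248125 / 1089504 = -17074.97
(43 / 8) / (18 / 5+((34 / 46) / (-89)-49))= -440105 / 3718032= -0.12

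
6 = 6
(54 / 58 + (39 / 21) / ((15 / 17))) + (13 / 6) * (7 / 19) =147879 / 38570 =3.83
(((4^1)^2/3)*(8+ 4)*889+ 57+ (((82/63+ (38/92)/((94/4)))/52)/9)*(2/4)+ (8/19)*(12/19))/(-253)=-1310593283940511/5821968015864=-225.11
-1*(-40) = 40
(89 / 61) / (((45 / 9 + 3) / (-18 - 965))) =-87487 / 488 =-179.28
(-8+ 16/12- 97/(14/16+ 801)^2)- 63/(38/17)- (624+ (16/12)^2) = -9297730078511/14074060950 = -660.63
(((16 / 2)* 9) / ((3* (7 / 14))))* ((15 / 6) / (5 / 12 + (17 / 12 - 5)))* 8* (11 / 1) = -63360 / 19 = -3334.74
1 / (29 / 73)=73 / 29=2.52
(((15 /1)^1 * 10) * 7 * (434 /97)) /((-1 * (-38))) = 123.63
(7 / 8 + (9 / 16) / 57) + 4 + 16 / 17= 30109 / 5168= 5.83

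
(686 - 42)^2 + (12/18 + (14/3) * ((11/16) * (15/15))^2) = 159259727/384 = 414738.87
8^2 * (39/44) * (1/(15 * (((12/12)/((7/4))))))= 6.62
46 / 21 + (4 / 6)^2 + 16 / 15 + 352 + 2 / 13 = 1457228 / 4095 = 355.86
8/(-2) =-4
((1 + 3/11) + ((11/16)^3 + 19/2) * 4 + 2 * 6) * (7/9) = 4145239/101376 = 40.89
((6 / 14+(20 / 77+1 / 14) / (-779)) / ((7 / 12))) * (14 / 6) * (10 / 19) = 1027260 / 1139677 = 0.90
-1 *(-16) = 16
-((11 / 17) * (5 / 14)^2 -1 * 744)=2478733 / 3332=743.92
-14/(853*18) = -7/7677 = -0.00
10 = 10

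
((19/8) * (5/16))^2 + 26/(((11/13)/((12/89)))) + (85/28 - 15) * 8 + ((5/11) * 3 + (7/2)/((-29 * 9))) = -2627782308839/29304963072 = -89.67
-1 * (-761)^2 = -579121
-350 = -350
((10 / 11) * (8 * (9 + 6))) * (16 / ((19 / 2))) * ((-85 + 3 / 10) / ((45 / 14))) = -275968 / 57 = -4841.54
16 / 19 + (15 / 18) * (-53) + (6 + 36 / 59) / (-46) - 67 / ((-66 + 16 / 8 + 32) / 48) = 4411348 / 77349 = 57.03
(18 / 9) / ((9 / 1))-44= -394 / 9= -43.78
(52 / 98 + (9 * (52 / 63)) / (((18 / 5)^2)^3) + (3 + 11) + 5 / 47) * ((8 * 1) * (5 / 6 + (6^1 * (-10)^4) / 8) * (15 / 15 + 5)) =12902768909019145 / 2447817246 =5271132.45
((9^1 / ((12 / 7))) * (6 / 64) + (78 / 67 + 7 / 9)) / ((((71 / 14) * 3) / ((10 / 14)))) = 939385 / 8220096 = 0.11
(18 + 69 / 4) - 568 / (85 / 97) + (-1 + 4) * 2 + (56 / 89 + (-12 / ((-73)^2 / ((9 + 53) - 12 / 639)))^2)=-2626377435321295951 / 4331886424979060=-606.29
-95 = -95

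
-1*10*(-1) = 10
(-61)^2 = 3721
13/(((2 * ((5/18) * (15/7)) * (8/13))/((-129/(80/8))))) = -457821/2000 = -228.91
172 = 172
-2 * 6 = -12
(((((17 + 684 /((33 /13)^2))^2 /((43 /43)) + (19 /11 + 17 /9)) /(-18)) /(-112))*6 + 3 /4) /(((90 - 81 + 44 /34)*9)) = 6908937683 /13946430960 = 0.50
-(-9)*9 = 81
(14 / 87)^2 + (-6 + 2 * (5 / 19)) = -783452 / 143811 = -5.45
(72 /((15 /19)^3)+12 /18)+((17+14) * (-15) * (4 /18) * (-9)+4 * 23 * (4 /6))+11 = 430997 /375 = 1149.33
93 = 93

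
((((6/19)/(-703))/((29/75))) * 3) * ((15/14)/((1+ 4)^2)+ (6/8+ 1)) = -0.01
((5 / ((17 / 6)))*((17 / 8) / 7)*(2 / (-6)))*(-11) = 55 / 28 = 1.96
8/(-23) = -8/23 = -0.35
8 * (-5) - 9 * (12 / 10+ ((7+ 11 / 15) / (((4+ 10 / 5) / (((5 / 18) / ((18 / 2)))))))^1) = -20719 / 405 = -51.16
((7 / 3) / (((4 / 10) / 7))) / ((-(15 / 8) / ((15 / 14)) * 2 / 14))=-490 / 3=-163.33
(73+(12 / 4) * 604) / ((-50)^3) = -377 / 25000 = -0.02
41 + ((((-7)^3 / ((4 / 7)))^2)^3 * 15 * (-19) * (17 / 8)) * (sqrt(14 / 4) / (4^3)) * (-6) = 41 + 2784633198116532833318535 * sqrt(14) / 2097152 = 4968234717935881293.38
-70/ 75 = -14/ 15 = -0.93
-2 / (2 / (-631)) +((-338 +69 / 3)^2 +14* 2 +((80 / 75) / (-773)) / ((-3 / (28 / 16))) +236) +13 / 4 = 13931149117 / 139140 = 100123.25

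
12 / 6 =2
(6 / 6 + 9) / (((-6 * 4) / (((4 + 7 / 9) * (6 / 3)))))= -215 / 54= -3.98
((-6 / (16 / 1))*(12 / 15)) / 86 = -3 / 860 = -0.00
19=19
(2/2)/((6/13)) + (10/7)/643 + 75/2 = 535649/13503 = 39.67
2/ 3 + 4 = 14/ 3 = 4.67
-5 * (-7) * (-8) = -280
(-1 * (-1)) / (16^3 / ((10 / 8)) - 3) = 5 / 16369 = 0.00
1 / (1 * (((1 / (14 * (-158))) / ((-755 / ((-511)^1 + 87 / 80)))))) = -133604800 / 40793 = -3275.19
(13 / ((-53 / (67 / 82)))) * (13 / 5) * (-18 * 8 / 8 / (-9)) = -11323 / 10865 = -1.04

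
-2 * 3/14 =-3/7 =-0.43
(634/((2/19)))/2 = 3011.50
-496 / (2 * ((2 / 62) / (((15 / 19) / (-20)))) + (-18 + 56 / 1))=-23064 / 1691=-13.64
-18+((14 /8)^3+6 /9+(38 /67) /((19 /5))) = -11.82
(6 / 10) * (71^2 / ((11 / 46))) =12648.33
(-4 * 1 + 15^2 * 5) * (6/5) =6726/5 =1345.20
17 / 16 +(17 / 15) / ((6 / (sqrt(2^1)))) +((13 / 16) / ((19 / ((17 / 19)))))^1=17 * sqrt(2) / 90 +3179 / 2888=1.37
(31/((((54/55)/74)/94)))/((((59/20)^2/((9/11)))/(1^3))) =215636000/10443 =20648.86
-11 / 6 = -1.83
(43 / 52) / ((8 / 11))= 473 / 416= 1.14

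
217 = 217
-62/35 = -1.77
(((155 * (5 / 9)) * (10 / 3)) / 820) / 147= 775 / 325458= 0.00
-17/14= -1.21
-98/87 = -1.13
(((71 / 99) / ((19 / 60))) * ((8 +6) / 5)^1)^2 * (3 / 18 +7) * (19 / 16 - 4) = -106213870 / 131043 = -810.53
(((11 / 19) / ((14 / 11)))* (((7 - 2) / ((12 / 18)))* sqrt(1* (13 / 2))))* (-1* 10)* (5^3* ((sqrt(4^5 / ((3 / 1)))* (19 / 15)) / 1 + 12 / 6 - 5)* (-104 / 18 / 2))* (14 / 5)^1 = -983125* sqrt(26) / 19 + 6292000* sqrt(78) / 27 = 1794286.67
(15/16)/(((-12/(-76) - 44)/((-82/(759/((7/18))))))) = 3895/4335408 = 0.00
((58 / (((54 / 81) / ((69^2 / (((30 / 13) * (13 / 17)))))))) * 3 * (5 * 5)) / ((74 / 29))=1021020255 / 148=6898785.51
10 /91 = 0.11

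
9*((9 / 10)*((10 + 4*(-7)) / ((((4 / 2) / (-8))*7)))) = 2916 / 35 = 83.31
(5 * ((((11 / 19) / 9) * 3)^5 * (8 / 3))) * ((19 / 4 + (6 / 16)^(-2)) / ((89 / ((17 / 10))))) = 1169069209 / 1445866012971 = 0.00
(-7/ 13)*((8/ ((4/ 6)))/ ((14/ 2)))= -12/ 13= -0.92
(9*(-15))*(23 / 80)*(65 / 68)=-40365 / 1088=-37.10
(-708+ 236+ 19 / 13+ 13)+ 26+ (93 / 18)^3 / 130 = -12087809 / 28080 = -430.48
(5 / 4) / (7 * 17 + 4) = 5 / 492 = 0.01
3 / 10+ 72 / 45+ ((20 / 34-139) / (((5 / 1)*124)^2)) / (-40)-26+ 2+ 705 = 178504599153 / 261392000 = 682.90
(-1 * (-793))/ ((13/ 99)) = 6039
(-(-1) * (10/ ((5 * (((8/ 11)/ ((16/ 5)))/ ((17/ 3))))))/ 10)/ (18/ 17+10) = 3179/ 7050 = 0.45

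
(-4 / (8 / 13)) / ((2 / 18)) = -117 / 2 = -58.50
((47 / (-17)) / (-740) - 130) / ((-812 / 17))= 1635353 / 600880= 2.72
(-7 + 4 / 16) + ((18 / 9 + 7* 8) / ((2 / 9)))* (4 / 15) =1257 / 20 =62.85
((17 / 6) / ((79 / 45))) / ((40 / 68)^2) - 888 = -2791341 / 3160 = -883.34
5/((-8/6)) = -15/4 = -3.75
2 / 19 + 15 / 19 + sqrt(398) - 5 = -78 / 19 + sqrt(398) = 15.84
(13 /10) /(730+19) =13 /7490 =0.00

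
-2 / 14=-1 / 7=-0.14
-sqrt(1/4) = -1/2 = -0.50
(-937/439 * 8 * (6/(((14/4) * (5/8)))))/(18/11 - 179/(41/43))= 0.25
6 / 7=0.86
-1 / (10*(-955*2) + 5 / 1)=0.00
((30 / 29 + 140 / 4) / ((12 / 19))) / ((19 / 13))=13585 / 348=39.04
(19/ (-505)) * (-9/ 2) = 171/ 1010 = 0.17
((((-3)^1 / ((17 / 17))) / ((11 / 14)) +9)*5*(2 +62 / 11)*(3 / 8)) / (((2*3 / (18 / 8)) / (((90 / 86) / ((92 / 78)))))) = 94533075 / 3829408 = 24.69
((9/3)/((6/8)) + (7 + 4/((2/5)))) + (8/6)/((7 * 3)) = 1327/63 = 21.06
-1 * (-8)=8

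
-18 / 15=-6 / 5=-1.20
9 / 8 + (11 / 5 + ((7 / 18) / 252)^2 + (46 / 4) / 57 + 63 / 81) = 171711671 / 39890880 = 4.30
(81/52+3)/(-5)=-237/260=-0.91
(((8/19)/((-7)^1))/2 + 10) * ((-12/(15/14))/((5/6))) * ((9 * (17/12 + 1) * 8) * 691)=-7652653632/475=-16110849.75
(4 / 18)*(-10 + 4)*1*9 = -12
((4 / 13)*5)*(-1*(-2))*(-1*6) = -240 / 13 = -18.46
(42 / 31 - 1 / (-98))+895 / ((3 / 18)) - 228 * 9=10084231 / 3038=3319.37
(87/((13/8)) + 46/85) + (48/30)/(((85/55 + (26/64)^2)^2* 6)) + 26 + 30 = 110.17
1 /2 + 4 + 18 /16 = 45 /8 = 5.62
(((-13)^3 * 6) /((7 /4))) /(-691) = 52728 /4837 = 10.90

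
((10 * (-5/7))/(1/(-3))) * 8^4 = 614400/7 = 87771.43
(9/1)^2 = 81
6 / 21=2 / 7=0.29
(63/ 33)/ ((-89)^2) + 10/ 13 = 871583/ 1132703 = 0.77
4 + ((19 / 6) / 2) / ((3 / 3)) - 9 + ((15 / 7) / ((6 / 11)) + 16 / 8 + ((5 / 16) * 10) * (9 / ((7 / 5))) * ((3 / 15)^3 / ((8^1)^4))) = 1728539 / 688128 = 2.51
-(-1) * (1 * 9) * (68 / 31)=612 / 31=19.74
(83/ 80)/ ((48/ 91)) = 7553/ 3840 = 1.97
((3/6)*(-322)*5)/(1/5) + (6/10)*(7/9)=-60368/15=-4024.53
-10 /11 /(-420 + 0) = 1 /462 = 0.00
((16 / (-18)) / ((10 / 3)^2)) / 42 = -1 / 525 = -0.00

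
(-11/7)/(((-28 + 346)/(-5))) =55/2226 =0.02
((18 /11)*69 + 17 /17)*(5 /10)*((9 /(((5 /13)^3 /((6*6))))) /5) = 445960242 /6875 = 64866.94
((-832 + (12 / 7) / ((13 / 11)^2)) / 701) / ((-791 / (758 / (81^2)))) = 0.00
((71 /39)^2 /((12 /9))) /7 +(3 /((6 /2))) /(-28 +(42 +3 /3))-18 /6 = -61001 /23660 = -2.58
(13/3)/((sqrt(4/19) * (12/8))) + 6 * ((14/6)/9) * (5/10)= 7/9 + 13 * sqrt(19)/9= 7.07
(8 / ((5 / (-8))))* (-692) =44288 / 5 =8857.60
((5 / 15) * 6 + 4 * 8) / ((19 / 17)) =30.42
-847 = -847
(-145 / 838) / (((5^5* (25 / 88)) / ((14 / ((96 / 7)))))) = -15631 / 78562500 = -0.00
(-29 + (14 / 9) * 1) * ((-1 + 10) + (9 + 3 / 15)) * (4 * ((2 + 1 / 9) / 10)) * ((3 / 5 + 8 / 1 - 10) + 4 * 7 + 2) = -12063.21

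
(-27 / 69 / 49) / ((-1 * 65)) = 9 / 73255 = 0.00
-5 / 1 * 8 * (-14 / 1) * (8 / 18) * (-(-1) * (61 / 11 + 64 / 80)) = 156352 / 99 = 1579.31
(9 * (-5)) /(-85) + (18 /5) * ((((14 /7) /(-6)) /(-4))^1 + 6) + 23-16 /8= 7383 /170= 43.43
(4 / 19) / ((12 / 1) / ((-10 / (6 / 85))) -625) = -1700 / 5047559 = -0.00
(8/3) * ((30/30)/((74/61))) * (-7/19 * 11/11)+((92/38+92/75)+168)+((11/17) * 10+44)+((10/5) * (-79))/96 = 1050075149/4780400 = 219.66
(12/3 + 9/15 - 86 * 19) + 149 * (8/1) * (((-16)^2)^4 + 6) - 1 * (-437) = 25598005113958/5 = 5119601022791.60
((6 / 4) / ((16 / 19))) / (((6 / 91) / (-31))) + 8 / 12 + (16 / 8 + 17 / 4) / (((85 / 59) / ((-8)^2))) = -1825133 / 3264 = -559.17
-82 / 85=-0.96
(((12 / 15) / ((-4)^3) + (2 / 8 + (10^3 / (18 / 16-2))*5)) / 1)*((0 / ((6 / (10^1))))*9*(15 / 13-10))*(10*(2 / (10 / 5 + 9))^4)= 0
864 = 864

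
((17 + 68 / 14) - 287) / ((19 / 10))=-139.55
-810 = -810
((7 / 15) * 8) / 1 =56 / 15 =3.73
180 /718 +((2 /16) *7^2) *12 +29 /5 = 285587 /3590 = 79.55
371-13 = 358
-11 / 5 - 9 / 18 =-27 / 10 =-2.70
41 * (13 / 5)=533 / 5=106.60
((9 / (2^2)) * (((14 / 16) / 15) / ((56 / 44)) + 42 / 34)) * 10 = 28.83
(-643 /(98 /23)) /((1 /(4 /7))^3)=-473248 /16807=-28.16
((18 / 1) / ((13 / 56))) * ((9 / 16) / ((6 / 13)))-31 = 127 / 2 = 63.50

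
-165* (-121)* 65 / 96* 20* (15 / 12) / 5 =2162875 / 32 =67589.84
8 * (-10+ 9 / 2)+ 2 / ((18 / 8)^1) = -388 / 9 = -43.11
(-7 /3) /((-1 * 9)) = 7 /27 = 0.26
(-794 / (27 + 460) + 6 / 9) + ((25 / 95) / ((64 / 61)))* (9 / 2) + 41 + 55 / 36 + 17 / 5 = 2456618467 / 53297280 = 46.09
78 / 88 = 39 / 44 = 0.89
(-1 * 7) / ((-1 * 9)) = 7 / 9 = 0.78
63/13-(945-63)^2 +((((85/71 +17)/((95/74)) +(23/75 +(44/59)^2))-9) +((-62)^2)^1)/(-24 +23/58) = -256682318552479537/329890976025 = -778082.27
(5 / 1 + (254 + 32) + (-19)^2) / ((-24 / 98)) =-2662.33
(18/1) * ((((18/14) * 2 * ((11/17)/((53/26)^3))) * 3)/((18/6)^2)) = 20880288/17716363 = 1.18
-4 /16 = -1 /4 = -0.25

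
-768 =-768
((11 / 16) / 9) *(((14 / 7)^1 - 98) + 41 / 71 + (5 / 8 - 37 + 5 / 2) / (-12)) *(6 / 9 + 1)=-34713745 / 2944512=-11.79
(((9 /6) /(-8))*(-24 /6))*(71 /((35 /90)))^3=1565502714 /343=4564147.85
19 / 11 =1.73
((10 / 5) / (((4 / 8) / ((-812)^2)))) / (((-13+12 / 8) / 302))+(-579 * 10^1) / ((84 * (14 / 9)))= -312223320139 / 4508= -69259831.44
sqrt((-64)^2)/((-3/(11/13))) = -18.05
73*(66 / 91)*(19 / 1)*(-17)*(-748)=1164048072 / 91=12791737.05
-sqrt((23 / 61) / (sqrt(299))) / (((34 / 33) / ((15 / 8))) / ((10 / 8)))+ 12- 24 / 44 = -2475*13^(3 / 4)*23^(1 / 4)*sqrt(61) / 862784+ 126 / 11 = 11.12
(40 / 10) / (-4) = -1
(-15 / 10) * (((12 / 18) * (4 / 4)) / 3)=-1 / 3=-0.33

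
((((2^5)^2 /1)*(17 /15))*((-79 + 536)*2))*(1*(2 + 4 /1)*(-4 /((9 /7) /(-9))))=891011072 /5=178202214.40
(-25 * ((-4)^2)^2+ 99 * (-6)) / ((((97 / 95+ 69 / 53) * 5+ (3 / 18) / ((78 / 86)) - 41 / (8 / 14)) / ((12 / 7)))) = 39553252128 / 197776061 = 199.99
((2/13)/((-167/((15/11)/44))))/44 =-15/23116808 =-0.00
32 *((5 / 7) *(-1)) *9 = -1440 / 7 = -205.71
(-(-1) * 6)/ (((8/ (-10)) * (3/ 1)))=-5/ 2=-2.50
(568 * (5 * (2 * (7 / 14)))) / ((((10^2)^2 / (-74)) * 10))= -2627 / 1250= -2.10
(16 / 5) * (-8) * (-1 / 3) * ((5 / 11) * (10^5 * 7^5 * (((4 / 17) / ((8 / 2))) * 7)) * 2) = 3011814400000 / 561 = 5368653119.43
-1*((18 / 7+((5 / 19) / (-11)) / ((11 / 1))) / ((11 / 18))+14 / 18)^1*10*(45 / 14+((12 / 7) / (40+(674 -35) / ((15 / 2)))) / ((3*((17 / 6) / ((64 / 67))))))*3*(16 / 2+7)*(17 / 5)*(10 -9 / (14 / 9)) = -37582645336434375 / 363810234634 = -103302.88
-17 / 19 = -0.89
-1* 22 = -22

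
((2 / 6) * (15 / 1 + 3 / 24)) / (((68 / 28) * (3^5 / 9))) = 847 / 11016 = 0.08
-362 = -362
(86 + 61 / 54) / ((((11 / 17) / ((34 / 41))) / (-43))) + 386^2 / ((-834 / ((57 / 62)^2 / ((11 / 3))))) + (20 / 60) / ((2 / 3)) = -7876407608077 / 1626591483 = -4842.28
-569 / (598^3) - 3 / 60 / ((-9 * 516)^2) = -30705412859 / 11529964835513280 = -0.00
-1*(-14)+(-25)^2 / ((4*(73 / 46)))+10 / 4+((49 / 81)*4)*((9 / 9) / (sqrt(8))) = 49*sqrt(2) / 81+8392 / 73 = 115.81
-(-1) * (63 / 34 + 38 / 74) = 2977 / 1258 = 2.37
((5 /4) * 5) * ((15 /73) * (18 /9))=375 /146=2.57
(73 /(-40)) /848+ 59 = 2001207 /33920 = 59.00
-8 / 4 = -2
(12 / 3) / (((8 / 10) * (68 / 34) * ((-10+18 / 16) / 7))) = -140 / 71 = -1.97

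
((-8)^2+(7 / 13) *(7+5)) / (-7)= -916 / 91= -10.07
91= 91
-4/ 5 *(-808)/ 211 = 3232/ 1055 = 3.06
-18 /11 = -1.64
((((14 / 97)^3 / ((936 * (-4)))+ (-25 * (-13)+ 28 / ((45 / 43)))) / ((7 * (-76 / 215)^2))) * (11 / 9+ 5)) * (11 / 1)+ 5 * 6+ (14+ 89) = 76765317914359031 / 2775497004072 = 27658.22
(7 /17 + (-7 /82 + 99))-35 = 89671 /1394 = 64.33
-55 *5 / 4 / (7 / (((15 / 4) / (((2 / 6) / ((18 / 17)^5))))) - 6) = 12.43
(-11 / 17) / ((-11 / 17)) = 1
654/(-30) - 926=-4739/5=-947.80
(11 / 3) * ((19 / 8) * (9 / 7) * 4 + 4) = 59.45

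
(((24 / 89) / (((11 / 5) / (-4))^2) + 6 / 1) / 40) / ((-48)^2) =4123 / 55137280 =0.00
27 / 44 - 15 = -14.39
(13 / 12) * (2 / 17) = 13 / 102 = 0.13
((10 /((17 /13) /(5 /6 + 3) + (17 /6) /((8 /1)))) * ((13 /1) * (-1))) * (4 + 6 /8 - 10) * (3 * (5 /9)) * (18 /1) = 29447.56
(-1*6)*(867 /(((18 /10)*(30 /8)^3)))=-36992 /675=-54.80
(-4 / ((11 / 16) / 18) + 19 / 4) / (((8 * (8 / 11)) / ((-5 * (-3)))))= -65985 / 256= -257.75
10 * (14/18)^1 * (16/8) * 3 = 140/3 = 46.67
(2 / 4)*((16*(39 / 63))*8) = 832 / 21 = 39.62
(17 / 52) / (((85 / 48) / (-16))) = -192 / 65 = -2.95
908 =908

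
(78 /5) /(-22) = -39 /55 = -0.71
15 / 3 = 5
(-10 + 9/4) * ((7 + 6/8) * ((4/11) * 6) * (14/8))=-20181/88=-229.33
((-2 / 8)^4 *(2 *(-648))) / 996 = -27 / 5312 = -0.01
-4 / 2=-2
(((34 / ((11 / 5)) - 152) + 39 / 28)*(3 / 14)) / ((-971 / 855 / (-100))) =-2669331375 / 1046738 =-2550.14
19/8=2.38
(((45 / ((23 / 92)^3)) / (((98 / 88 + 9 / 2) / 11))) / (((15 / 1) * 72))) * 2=7744 / 741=10.45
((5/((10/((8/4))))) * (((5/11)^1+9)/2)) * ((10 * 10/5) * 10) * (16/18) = 83200/99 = 840.40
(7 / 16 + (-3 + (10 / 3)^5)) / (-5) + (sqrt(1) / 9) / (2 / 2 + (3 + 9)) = -20668321 / 252720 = -81.78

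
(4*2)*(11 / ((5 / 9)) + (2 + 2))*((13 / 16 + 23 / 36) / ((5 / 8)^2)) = 795872 / 1125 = 707.44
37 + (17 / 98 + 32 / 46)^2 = 191816773 / 5080516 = 37.76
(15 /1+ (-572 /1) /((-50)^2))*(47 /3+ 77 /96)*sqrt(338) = 3953027*sqrt(2) /1250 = 4472.34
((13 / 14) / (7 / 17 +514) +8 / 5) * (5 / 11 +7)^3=54064113556 / 81477165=663.55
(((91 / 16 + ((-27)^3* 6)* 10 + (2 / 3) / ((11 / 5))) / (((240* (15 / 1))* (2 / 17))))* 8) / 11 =-10600422709 / 5227200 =-2027.94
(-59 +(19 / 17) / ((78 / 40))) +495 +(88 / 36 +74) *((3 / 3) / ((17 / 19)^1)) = 1038280 / 1989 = 522.01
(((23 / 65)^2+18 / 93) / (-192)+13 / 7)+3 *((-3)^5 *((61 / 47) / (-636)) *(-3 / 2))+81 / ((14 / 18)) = 6500129719841 / 62641675200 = 103.77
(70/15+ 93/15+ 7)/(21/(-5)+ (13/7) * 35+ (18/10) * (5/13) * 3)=52/183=0.28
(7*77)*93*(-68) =-3408636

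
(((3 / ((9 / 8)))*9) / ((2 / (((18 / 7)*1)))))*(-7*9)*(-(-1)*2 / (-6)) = 648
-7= -7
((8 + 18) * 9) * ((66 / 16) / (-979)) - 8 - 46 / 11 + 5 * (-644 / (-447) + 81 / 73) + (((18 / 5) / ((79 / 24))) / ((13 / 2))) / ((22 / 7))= -237999349561 / 656165684460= -0.36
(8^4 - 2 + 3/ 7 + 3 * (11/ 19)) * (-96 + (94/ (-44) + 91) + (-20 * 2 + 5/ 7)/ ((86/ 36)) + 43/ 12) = -216436622755/ 2642178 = -81915.99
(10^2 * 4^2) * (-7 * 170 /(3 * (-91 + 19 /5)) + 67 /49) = 151674400 /16023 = 9466.04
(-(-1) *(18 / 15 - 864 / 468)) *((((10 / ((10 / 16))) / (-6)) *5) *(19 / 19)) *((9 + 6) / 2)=840 / 13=64.62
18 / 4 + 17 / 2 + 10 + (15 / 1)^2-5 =243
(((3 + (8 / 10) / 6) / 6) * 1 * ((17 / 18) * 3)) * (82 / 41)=799 / 270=2.96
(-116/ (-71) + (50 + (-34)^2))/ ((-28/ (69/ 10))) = -2958099/ 9940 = -297.60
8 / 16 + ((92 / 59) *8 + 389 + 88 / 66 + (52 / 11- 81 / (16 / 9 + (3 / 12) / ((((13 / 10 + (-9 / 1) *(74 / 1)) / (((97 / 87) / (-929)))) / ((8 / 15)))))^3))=60696517419483175853448637439983 / 154201216040837396975920728000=393.62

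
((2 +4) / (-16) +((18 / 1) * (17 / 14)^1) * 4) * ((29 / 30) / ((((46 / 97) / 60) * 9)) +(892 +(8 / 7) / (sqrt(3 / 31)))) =1625 * sqrt(93) / 49 +304617625 / 3864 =79154.60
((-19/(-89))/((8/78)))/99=247/11748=0.02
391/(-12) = -391/12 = -32.58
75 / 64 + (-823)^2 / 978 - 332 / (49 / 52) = 523554803 / 1533504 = 341.41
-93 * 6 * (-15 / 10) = 837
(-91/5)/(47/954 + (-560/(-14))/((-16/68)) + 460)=-86814/1383535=-0.06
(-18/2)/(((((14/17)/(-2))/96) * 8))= 1836/7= 262.29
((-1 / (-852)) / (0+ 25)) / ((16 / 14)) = 7 / 170400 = 0.00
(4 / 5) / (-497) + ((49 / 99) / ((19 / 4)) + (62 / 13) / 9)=38434598 / 60765705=0.63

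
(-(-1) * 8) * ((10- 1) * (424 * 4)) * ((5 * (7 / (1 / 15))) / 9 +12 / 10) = 36348672 / 5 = 7269734.40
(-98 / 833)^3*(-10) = 80 / 4913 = 0.02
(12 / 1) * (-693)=-8316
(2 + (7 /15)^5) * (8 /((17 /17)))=12284456 /759375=16.18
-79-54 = -133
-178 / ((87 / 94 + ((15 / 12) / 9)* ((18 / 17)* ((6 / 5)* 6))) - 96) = 284444 / 150237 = 1.89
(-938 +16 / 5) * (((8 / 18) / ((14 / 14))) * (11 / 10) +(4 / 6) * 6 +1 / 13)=-4161418 / 975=-4268.12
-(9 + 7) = -16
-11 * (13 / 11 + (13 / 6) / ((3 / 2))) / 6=-130 / 27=-4.81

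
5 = 5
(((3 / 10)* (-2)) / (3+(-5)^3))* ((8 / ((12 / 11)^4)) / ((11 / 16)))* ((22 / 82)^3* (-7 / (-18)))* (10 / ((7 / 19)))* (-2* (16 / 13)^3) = -68934981632 / 2244490314651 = -0.03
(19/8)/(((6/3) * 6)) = 0.20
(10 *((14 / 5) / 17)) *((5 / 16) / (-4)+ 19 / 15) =7987 / 4080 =1.96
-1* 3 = -3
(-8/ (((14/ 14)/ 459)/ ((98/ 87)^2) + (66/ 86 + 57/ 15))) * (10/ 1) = -8424628800/ 481168343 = -17.51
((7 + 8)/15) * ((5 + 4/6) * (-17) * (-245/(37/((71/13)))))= 5027155/1443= 3483.82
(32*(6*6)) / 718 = 1.60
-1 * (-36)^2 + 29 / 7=-9043 / 7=-1291.86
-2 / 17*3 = -0.35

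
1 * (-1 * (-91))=91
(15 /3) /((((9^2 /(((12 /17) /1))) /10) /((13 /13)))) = 200 /459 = 0.44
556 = 556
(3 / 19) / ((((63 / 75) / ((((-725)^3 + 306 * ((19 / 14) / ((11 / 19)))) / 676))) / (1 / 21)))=-183393502450 / 36345309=-5045.86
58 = 58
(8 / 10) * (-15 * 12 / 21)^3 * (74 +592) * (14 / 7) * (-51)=11738649600 / 343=34223468.22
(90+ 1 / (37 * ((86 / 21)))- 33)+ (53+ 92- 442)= -763659 / 3182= -239.99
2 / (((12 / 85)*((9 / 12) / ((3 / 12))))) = 85 / 18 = 4.72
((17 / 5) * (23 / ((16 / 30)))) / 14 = 1173 / 112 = 10.47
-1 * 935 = -935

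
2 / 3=0.67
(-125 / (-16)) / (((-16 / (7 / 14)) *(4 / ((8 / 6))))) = -125 / 1536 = -0.08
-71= -71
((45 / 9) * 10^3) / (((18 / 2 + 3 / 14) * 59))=70000 / 7611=9.20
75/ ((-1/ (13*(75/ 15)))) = -4875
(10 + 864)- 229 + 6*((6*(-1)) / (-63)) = 4519 / 7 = 645.57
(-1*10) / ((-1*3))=10 / 3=3.33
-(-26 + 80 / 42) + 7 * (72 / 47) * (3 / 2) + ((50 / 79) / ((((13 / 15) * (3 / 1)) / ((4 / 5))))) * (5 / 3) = 13685922 / 337883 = 40.50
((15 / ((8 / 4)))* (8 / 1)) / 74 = 30 / 37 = 0.81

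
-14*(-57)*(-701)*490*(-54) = 14801671080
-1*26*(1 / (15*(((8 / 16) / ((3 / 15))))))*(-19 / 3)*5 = 988 / 45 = 21.96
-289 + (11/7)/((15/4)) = -30301/105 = -288.58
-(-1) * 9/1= 9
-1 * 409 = -409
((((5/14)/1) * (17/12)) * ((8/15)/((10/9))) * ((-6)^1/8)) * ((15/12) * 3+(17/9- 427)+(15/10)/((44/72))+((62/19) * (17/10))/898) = 17184099409/225218400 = 76.30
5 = 5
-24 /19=-1.26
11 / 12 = 0.92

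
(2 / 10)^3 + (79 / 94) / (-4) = -9499 / 47000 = -0.20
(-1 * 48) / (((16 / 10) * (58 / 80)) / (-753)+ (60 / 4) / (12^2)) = -14457600 / 30911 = -467.72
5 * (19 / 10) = 19 / 2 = 9.50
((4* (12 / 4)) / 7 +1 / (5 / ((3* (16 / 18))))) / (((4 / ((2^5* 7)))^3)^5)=5631633297226653769136078848 / 15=375442219815110251275738600.00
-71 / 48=-1.48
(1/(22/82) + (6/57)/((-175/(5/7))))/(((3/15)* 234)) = 63611/798798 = 0.08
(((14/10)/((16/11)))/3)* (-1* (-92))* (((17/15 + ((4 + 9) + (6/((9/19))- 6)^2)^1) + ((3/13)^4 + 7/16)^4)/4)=203711796235841268867568288751/470974423313831839845580800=432.53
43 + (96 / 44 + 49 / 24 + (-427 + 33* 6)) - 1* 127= -308.78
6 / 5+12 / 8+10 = 12.70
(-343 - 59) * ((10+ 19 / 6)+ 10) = -9313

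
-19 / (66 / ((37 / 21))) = -703 / 1386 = -0.51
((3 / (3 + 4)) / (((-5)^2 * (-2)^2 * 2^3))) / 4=3 / 22400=0.00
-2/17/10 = -1/85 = -0.01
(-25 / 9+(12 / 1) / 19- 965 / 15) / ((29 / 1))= -392 / 171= -2.29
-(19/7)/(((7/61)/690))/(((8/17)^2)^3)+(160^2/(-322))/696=-19312708300648895/12851478528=-1502761.59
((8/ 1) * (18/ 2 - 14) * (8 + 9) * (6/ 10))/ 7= -408/ 7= -58.29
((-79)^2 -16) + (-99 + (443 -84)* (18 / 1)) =12588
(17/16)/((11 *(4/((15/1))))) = 255/704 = 0.36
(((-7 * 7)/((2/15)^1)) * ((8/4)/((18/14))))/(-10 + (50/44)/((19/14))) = 71687/1149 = 62.39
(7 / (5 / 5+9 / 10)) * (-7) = -490 / 19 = -25.79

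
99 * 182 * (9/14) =11583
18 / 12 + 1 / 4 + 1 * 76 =311 / 4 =77.75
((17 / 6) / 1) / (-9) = -17 / 54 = -0.31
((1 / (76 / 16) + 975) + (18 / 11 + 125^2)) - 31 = 3463307 / 209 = 16570.85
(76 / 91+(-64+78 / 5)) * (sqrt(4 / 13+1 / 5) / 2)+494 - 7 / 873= 431255 / 873 - 10821 * sqrt(2145) / 29575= 477.05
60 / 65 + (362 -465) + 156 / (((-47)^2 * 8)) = -5862179 / 57434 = -102.07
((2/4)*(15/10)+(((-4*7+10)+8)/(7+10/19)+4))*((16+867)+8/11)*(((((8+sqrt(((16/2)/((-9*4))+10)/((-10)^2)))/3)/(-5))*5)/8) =-19023997/18876 - 19023997*sqrt(22)/2265120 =-1047.23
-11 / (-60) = 11 / 60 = 0.18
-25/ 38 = -0.66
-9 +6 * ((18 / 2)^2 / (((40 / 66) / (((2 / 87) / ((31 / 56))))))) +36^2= 5934753 / 4495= 1320.30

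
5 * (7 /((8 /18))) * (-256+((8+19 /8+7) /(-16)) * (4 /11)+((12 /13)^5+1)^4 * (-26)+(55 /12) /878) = -32641676991532082814144014229495 /903630474524547746362781824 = -36122.82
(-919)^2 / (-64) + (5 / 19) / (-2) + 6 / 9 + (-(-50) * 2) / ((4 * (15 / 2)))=-16041955 / 1216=-13192.40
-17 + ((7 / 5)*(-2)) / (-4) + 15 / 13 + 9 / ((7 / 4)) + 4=-5463 / 910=-6.00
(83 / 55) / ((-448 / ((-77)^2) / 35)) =-699.02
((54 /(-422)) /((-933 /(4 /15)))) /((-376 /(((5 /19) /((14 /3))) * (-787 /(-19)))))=-7083 /31174962196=-0.00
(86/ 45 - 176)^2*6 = 122743112/ 675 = 181841.65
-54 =-54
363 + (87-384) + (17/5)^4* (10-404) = -32866024/625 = -52585.64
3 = 3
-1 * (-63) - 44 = 19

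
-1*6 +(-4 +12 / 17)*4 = -326 / 17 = -19.18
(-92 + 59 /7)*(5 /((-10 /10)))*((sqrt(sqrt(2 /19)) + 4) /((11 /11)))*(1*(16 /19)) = 1607.95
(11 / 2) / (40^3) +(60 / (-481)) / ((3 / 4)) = -10234709 / 61568000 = -0.17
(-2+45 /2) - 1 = 39 /2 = 19.50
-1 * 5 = -5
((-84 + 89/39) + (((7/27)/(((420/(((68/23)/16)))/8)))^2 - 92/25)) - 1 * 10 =-430435512239/4511999700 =-95.40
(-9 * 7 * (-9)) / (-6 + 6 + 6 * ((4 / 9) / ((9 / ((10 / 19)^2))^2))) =17955757701 / 80000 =224446.97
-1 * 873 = -873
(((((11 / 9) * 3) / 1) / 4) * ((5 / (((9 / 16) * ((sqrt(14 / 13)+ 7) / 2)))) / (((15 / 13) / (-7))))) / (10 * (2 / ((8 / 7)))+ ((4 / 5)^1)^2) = -5205200 / 6538563+ 57200 * sqrt(182) / 6538563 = -0.68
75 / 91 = 0.82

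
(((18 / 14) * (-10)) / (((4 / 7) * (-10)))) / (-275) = -9 / 1100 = -0.01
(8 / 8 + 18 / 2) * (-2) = -20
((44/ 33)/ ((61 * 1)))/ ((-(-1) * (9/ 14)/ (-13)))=-728/ 1647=-0.44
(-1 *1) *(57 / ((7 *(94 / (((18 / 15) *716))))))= -122436 / 1645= -74.43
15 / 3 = 5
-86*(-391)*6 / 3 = 67252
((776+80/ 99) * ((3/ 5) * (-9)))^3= -12280344552304128/ 166375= -73811236978.54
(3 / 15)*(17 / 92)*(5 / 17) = 1 / 92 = 0.01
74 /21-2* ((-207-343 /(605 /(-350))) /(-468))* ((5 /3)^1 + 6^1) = 1928279 /594594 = 3.24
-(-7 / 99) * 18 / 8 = 7 / 44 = 0.16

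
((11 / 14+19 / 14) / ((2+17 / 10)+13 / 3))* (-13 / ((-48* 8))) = 975 / 107968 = 0.01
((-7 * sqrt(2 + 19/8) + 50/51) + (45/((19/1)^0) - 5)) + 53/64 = 136463/3264 - 7 * sqrt(70)/4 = 27.17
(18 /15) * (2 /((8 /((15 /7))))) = 0.64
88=88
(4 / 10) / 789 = 0.00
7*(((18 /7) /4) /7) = 9 /14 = 0.64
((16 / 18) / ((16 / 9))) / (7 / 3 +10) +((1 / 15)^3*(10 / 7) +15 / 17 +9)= 9.92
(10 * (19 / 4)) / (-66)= -95 / 132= -0.72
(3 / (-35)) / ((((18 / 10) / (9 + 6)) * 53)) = -5 / 371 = -0.01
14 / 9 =1.56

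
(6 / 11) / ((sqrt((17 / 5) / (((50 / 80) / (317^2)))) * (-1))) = -15 * sqrt(34) / 118558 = -0.00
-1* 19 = -19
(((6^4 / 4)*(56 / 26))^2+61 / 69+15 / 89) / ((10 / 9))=151623799008 / 345943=438291.28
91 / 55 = 1.65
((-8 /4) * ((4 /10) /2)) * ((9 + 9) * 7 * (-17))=4284 /5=856.80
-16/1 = -16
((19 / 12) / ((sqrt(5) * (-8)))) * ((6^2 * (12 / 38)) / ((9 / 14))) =-7 * sqrt(5) / 10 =-1.57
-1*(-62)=62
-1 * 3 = -3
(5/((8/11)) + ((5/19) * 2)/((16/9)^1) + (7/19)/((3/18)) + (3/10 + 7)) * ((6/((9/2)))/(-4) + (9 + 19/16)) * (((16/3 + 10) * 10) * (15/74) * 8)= 114936635/2812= 40873.63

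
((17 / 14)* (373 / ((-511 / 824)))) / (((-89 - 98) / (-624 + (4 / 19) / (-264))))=-60125504486 / 24670569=-2437.13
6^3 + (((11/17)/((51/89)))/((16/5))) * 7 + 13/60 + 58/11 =170872123/762960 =223.96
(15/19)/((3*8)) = 5/152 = 0.03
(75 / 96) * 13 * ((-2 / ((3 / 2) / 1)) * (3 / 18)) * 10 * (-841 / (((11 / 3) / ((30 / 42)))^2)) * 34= 580815625 / 23716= 24490.45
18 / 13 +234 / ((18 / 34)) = 5764 / 13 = 443.38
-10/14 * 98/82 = -35/41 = -0.85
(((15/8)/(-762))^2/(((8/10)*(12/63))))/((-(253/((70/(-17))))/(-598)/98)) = -58524375/1544254976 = -0.04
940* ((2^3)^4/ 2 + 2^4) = 1940160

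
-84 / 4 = -21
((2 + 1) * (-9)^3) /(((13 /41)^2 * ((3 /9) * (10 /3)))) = -33087123 /1690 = -19578.18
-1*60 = -60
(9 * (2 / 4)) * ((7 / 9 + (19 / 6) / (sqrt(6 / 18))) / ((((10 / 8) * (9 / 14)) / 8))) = 280.56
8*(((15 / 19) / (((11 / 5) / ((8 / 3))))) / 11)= 1600 / 2299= 0.70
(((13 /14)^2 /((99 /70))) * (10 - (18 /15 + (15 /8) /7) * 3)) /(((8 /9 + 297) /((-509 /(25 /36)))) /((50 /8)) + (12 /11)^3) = 146791653723 /53057435984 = 2.77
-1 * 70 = -70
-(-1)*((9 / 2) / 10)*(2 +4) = 27 / 10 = 2.70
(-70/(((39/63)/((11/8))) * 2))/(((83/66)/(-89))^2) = -69740959365/179114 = -389366.32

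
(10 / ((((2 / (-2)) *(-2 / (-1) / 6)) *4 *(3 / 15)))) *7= -525 / 2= -262.50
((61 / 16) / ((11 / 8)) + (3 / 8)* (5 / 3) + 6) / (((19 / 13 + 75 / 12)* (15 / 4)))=21502 / 66165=0.32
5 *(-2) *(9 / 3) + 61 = 31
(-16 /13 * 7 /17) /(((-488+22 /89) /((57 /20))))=23674 /7994675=0.00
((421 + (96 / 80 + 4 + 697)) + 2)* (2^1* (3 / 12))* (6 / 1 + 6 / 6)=19691 / 5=3938.20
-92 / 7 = -13.14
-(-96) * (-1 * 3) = -288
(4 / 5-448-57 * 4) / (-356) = 1.90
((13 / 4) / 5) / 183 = 13 / 3660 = 0.00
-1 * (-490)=490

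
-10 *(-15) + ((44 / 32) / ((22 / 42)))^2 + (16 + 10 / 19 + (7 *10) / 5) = 227899 / 1216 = 187.42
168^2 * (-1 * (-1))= 28224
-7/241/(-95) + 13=297642/22895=13.00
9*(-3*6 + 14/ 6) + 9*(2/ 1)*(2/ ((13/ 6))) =-1617/ 13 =-124.38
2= 2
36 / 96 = 0.38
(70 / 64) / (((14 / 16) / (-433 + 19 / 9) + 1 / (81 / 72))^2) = 348042744 / 250278125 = 1.39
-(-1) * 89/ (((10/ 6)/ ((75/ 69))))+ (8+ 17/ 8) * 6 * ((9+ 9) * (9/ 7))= 471399/ 322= 1463.97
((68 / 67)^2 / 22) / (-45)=-2312 / 2222055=-0.00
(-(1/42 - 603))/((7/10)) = 126625/147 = 861.39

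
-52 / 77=-0.68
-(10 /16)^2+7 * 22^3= 4770279 /64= 74535.61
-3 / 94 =-0.03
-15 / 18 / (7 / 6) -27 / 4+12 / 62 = -6311 / 868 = -7.27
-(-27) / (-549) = -3 / 61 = -0.05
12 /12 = 1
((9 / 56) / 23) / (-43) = -9 / 55384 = -0.00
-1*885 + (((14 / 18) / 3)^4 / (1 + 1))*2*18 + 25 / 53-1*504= -4345279502 / 3129597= -1388.45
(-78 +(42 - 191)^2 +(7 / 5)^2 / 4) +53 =2217649 / 100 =22176.49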